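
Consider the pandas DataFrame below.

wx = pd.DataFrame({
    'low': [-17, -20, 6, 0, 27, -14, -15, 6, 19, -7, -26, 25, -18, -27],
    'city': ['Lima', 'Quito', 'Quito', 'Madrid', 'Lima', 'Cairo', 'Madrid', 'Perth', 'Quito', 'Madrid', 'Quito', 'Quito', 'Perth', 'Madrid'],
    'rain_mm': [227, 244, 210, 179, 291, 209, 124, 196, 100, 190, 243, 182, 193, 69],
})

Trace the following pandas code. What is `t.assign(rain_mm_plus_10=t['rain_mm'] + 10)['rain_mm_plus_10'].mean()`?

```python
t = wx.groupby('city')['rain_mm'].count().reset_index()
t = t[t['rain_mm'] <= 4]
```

group by city, count of rain_mm:
city
Cairo     1
Lima      2
Madrid    4
Perth     2
Quito     5
Name: rain_mm, dtype: int64
reset_index():
     city  rain_mm
0   Cairo        1
1    Lima        2
2  Madrid        4
3   Perth        2
4   Quito        5
filter rows where rain_mm <= 4:
     city  rain_mm
0   Cairo        1
1    Lima        2
2  Madrid        4
3   Perth        2
add column rain_mm_plus_10 = t['rain_mm'] + 10:
     city  rain_mm  rain_mm_plus_10
0   Cairo        1               11
1    Lima        2               12
2  Madrid        4               14
3   Perth        2               12
Then the mean of column 'rain_mm_plus_10': 12.25

12.25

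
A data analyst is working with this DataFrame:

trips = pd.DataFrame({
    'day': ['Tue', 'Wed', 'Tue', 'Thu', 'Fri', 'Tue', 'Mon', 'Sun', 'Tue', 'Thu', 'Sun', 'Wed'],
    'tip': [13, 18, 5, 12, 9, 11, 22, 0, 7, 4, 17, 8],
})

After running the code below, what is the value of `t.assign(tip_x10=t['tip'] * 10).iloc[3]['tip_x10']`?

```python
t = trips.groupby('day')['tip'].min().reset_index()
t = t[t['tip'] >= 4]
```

group by day, min of tip:
day
Fri     9
Mon    22
Sun     0
Thu     4
Tue     5
Wed     8
Name: tip, dtype: int64
reset_index():
   day  tip
0  Fri    9
1  Mon   22
2  Sun    0
3  Thu    4
4  Tue    5
5  Wed    8
filter rows where tip >= 4:
   day  tip
0  Fri    9
1  Mon   22
3  Thu    4
4  Tue    5
5  Wed    8
add column tip_x10 = t['tip'] * 10:
   day  tip  tip_x10
0  Fri    9       90
1  Mon   22      220
3  Thu    4       40
4  Tue    5       50
5  Wed    8       80

50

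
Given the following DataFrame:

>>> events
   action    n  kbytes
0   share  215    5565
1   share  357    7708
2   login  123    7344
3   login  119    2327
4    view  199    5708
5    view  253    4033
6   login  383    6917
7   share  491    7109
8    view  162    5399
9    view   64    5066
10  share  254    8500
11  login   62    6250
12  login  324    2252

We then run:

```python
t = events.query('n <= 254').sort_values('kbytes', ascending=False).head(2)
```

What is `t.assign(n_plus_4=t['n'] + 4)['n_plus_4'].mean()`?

192.5

filter rows where n <= 254:
   action    n  kbytes
0   share  215    5565
2   login  123    7344
3   login  119    2327
4    view  199    5708
5    view  253    4033
8    view  162    5399
9    view   64    5066
10  share  254    8500
11  login   62    6250
sort by kbytes descending:
   action    n  kbytes
10  share  254    8500
2   login  123    7344
11  login   62    6250
4    view  199    5708
0   share  215    5565
8    view  162    5399
9    view   64    5066
5    view  253    4033
3   login  119    2327
take first 2 rows:
   action    n  kbytes
10  share  254    8500
2   login  123    7344
add column n_plus_4 = t['n'] + 4:
   action    n  kbytes  n_plus_4
10  share  254    8500       258
2   login  123    7344       127
Reading off the mean of column 'n_plus_4', we get 192.5.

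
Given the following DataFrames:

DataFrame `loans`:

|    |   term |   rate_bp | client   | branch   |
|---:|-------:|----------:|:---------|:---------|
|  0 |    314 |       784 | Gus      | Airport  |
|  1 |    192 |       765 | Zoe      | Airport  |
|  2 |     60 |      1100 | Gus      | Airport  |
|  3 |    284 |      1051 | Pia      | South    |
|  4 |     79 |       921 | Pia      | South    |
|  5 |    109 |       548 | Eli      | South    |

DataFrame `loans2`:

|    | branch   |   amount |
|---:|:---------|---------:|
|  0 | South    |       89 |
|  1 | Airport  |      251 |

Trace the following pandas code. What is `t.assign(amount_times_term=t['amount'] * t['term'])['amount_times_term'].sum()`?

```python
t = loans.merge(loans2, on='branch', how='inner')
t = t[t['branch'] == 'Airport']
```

142066

merge on 'branch' (how='inner') → 6 rows:
   term  rate_bp client   branch  amount
0   314      784    Gus  Airport     251
1   192      765    Zoe  Airport     251
2    60     1100    Gus  Airport     251
3   284     1051    Pia    South      89
4    79      921    Pia    South      89
5   109      548    Eli    South      89
filter rows where branch == 'Airport':
   term  rate_bp client   branch  amount
0   314      784    Gus  Airport     251
1   192      765    Zoe  Airport     251
2    60     1100    Gus  Airport     251
add column amount_times_term = t['amount'] * t['term']:
   term  rate_bp client   branch  amount  amount_times_term
0   314      784    Gus  Airport     251              78814
1   192      765    Zoe  Airport     251              48192
2    60     1100    Gus  Airport     251              15060
Then the sum of column 'amount_times_term': 142066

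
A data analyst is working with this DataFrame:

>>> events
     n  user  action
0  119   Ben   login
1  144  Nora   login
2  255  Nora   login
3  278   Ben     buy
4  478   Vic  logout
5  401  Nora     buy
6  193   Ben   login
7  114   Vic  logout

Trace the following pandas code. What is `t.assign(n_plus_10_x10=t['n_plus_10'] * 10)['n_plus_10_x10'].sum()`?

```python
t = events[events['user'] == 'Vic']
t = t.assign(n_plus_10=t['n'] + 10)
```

6120

filter rows where user == 'Vic':
     n user  action
4  478  Vic  logout
7  114  Vic  logout
add column n_plus_10 = t['n'] + 10:
     n user  action  n_plus_10
4  478  Vic  logout        488
7  114  Vic  logout        124
add column n_plus_10_x10 = t['n_plus_10'] * 10:
     n user  action  n_plus_10  n_plus_10_x10
4  478  Vic  logout        488           4880
7  114  Vic  logout        124           1240
The sum of column 'n_plus_10_x10' is 6120.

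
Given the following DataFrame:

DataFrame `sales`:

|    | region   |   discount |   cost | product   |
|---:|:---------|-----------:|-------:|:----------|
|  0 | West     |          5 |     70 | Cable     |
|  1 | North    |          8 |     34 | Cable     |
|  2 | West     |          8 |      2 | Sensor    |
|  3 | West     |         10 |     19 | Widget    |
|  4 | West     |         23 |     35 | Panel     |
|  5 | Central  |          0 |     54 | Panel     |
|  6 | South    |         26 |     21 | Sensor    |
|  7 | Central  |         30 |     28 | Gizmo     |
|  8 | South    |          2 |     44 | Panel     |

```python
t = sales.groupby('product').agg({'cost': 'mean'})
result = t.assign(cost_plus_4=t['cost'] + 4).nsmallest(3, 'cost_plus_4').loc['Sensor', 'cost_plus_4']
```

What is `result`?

group by product, mean of cost:
              cost
product           
Cable    52.000000
Gizmo    28.000000
Panel    44.333333
Sensor   11.500000
Widget   19.000000
add column cost_plus_4 = t['cost'] + 4:
              cost  cost_plus_4
product                        
Cable    52.000000    56.000000
Gizmo    28.000000    32.000000
Panel    44.333333    48.333333
Sensor   11.500000    15.500000
Widget   19.000000    23.000000
take 3 rows with smallest cost_plus_4:
         cost  cost_plus_4
product                   
Sensor   11.5         15.5
Widget   19.0         23.0
Gizmo    28.0         32.0

15.5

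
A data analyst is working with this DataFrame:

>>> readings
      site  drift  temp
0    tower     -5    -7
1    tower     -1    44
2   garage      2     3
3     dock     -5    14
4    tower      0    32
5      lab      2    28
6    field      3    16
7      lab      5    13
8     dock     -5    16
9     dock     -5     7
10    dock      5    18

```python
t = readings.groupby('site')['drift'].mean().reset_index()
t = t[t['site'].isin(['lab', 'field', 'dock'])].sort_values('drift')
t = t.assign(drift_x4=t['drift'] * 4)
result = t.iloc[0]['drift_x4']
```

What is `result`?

group by site, mean of drift:
site
dock     -2.5
field     3.0
garage    2.0
lab       3.5
tower    -2.0
Name: drift, dtype: float64
reset_index():
     site  drift
0    dock   -2.5
1   field    3.0
2  garage    2.0
3     lab    3.5
4   tower   -2.0
filter rows where site in ['lab', 'field', 'dock']:
    site  drift
0   dock   -2.5
1  field    3.0
3    lab    3.5
sort by drift:
    site  drift
0   dock   -2.5
1  field    3.0
3    lab    3.5
add column drift_x4 = t['drift'] * 4:
    site  drift  drift_x4
0   dock   -2.5     -10.0
1  field    3.0      12.0
3    lab    3.5      14.0

-10.0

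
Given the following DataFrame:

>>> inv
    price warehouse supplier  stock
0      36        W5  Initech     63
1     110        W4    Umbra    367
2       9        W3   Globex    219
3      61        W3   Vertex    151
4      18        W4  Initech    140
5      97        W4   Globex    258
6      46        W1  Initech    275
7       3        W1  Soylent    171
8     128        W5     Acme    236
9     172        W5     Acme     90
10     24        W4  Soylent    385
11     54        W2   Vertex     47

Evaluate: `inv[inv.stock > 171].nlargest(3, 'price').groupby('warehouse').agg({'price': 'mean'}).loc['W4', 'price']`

filter rows where stock > 171:
    price warehouse supplier  stock
1     110        W4    Umbra    367
2       9        W3   Globex    219
5      97        W4   Globex    258
6      46        W1  Initech    275
8     128        W5     Acme    236
10     24        W4  Soylent    385
take 3 rows with largest price:
   price warehouse supplier  stock
8    128        W5     Acme    236
1    110        W4    Umbra    367
5     97        W4   Globex    258
group by warehouse, mean of price:
           price
warehouse       
W4         103.5
W5         128.0
Hence 103.5.

103.5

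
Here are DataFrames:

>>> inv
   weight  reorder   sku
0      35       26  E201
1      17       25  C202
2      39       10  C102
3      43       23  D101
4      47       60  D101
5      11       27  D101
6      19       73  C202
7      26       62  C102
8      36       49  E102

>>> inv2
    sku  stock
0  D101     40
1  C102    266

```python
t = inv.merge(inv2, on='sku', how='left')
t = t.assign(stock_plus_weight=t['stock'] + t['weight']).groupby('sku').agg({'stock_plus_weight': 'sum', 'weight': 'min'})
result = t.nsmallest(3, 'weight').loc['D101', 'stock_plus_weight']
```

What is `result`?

221.0

merge on 'sku' (how='left') → 9 rows:
   weight  reorder   sku  stock
0      35       26  E201    NaN
1      17       25  C202    NaN
2      39       10  C102  266.0
3      43       23  D101   40.0
4      47       60  D101   40.0
5      11       27  D101   40.0
6      19       73  C202    NaN
7      26       62  C102  266.0
8      36       49  E102    NaN
add column stock_plus_weight = t['stock'] + t['weight']:
   weight  reorder   sku  stock  stock_plus_weight
0      35       26  E201    NaN                NaN
1      17       25  C202    NaN                NaN
2      39       10  C102  266.0              305.0
3      43       23  D101   40.0               83.0
4      47       60  D101   40.0               87.0
5      11       27  D101   40.0               51.0
6      19       73  C202    NaN                NaN
7      26       62  C102  266.0              292.0
8      36       49  E102    NaN                NaN
group by sku: sum(stock_plus_weight), min(weight):
      stock_plus_weight  weight
sku                            
C102              597.0      26
C202                0.0      17
D101              221.0      11
E102                0.0      36
E201                0.0      35
take 3 rows with smallest weight:
      stock_plus_weight  weight
sku                            
D101              221.0      11
C202                0.0      17
C102              597.0      26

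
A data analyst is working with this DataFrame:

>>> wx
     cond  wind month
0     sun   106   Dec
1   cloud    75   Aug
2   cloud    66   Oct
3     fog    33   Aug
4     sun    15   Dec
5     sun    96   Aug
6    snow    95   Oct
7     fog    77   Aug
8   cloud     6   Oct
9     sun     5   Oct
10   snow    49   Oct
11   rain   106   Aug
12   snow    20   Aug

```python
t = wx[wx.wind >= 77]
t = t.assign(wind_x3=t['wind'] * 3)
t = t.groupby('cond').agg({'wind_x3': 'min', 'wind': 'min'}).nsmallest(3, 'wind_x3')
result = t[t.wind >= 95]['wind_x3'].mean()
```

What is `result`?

filter rows where wind >= 77:
    cond  wind month
0    sun   106   Dec
5    sun    96   Aug
6   snow    95   Oct
7    fog    77   Aug
11  rain   106   Aug
add column wind_x3 = t['wind'] * 3:
    cond  wind month  wind_x3
0    sun   106   Dec      318
5    sun    96   Aug      288
6   snow    95   Oct      285
7    fog    77   Aug      231
11  rain   106   Aug      318
group by cond: min(wind_x3), min(wind):
      wind_x3  wind
cond               
fog       231    77
rain      318   106
snow      285    95
sun       288    96
take 3 rows with smallest wind_x3:
      wind_x3  wind
cond               
fog       231    77
snow      285    95
sun       288    96
filter rows where wind >= 95:
      wind_x3  wind
cond               
snow      285    95
sun       288    96
Finally, mean of column 'wind_x3' = 286.5.

286.5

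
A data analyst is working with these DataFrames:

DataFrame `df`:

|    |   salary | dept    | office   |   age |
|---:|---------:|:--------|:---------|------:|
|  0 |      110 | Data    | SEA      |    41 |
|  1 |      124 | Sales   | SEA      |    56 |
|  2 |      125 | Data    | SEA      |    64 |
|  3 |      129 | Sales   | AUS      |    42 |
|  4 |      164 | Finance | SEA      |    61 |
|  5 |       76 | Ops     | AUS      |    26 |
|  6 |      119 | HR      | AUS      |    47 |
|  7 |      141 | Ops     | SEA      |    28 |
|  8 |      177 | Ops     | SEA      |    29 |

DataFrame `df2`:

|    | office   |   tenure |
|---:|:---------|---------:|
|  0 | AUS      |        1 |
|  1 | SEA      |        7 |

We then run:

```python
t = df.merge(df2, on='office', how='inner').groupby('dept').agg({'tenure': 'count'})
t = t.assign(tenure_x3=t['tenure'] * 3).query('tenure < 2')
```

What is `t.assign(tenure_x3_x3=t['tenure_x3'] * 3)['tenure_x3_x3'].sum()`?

18

merge on 'office' (how='inner') → 9 rows:
   salary     dept office  age  tenure
0     110     Data    SEA   41       7
1     124    Sales    SEA   56       7
2     125     Data    SEA   64       7
3     129    Sales    AUS   42       1
4     164  Finance    SEA   61       7
5      76      Ops    AUS   26       1
6     119       HR    AUS   47       1
7     141      Ops    SEA   28       7
8     177      Ops    SEA   29       7
group by dept, count of tenure:
         tenure
dept           
Data          2
Finance       1
HR            1
Ops           3
Sales         2
add column tenure_x3 = t['tenure'] * 3:
         tenure  tenure_x3
dept                      
Data          2          6
Finance       1          3
HR            1          3
Ops           3          9
Sales         2          6
filter rows where tenure < 2:
         tenure  tenure_x3
dept                      
Finance       1          3
HR            1          3
add column tenure_x3_x3 = t['tenure_x3'] * 3:
         tenure  tenure_x3  tenure_x3_x3
dept                                    
Finance       1          3             9
HR            1          3             9
Reading off the sum of column 'tenure_x3_x3', we get 18.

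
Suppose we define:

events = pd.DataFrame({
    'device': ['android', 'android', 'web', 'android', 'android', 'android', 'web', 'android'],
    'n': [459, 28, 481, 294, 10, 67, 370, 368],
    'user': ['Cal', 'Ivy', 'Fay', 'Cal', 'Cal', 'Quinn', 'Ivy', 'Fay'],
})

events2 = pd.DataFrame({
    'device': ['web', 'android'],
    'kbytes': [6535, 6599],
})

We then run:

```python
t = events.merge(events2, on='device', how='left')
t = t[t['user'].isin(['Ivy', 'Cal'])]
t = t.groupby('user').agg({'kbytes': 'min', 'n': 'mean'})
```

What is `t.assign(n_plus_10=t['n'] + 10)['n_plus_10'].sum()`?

merge on 'device' (how='left') → 8 rows:
    device    n   user  kbytes
0  android  459    Cal    6599
1  android   28    Ivy    6599
2      web  481    Fay    6535
3  android  294    Cal    6599
4  android   10    Cal    6599
5  android   67  Quinn    6599
6      web  370    Ivy    6535
7  android  368    Fay    6599
filter rows where user in ['Ivy', 'Cal']:
    device    n user  kbytes
0  android  459  Cal    6599
1  android   28  Ivy    6599
3  android  294  Cal    6599
4  android   10  Cal    6599
6      web  370  Ivy    6535
group by user: min(kbytes), mean(n):
      kbytes           n
user                    
Cal     6599  254.333333
Ivy     6535  199.000000
add column n_plus_10 = t['n'] + 10:
      kbytes           n   n_plus_10
user                                
Cal     6599  254.333333  264.333333
Ivy     6535  199.000000  209.000000
sum of column 'n_plus_10' → 473.333333333

473.333333333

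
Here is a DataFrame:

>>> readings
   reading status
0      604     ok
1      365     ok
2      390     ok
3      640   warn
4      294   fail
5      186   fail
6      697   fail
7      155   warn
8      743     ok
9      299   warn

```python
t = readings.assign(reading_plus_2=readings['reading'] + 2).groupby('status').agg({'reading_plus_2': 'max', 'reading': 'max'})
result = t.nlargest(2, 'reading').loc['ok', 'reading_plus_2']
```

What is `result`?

add column reading_plus_2 = readings['reading'] + 2:
   reading status  reading_plus_2
0      604     ok             606
1      365     ok             367
2      390     ok             392
3      640   warn             642
4      294   fail             296
5      186   fail             188
6      697   fail             699
7      155   warn             157
8      743     ok             745
9      299   warn             301
group by status: max(reading_plus_2), max(reading):
        reading_plus_2  reading
status                         
fail               699      697
ok                 745      743
warn               642      640
take 2 rows with largest reading:
        reading_plus_2  reading
status                         
ok                 745      743
fail               699      697

745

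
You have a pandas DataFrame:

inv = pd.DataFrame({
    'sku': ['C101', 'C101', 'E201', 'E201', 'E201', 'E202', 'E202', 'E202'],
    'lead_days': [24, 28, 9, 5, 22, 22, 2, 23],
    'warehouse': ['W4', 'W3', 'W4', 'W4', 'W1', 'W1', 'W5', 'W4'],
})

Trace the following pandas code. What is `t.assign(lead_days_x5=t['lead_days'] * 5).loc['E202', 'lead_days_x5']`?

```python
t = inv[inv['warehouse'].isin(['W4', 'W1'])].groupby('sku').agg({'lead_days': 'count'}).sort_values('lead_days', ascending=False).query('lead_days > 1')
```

filter rows where warehouse in ['W4', 'W1']:
    sku  lead_days warehouse
0  C101         24        W4
2  E201          9        W4
3  E201          5        W4
4  E201         22        W1
5  E202         22        W1
7  E202         23        W4
group by sku, count of lead_days:
      lead_days
sku            
C101          1
E201          3
E202          2
sort by lead_days descending:
      lead_days
sku            
E201          3
E202          2
C101          1
filter rows where lead_days > 1:
      lead_days
sku            
E201          3
E202          2
add column lead_days_x5 = t['lead_days'] * 5:
      lead_days  lead_days_x5
sku                          
E201          3            15
E202          2            10
Reading off the value at row 'E202', column 'lead_days_x5', we get 10.

10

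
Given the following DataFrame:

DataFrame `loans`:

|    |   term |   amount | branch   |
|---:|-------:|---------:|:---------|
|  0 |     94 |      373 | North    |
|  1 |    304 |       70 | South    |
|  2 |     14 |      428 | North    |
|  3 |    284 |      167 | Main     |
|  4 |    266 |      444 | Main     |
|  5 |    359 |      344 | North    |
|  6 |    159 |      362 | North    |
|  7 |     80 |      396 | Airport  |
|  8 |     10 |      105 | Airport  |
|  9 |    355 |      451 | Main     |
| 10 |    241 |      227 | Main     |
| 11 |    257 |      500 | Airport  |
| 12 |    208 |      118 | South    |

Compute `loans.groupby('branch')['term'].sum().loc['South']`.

512

group by branch, sum of term:
branch
Airport     347
Main       1146
North       626
South       512
Name: term, dtype: int64
Then the value at index 'South': 512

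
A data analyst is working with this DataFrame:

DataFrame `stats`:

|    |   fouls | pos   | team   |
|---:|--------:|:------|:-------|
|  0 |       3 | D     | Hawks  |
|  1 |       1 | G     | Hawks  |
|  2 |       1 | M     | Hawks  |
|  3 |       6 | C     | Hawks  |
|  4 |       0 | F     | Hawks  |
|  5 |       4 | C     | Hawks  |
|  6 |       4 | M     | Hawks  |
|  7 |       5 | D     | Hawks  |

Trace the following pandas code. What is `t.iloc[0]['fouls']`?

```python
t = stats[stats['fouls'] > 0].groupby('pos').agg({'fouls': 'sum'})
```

10

filter rows where fouls > 0:
   fouls pos   team
0      3   D  Hawks
1      1   G  Hawks
2      1   M  Hawks
3      6   C  Hawks
5      4   C  Hawks
6      4   M  Hawks
7      5   D  Hawks
group by pos, sum of fouls:
     fouls
pos       
C       10
D        8
G        1
M        5
Finally, value at position 0, column 'fouls' = 10.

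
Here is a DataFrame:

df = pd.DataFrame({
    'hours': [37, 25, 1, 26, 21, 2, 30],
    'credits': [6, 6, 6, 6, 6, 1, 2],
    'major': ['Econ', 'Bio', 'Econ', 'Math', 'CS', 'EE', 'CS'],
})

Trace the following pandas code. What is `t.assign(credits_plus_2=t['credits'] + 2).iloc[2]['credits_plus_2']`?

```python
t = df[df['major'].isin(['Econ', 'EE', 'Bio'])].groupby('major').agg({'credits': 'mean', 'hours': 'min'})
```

8.0

filter rows where major in ['Econ', 'EE', 'Bio']:
   hours  credits major
0     37        6  Econ
1     25        6   Bio
2      1        6  Econ
5      2        1    EE
group by major: mean(credits), min(hours):
       credits  hours
major                
Bio        6.0     25
EE         1.0      2
Econ       6.0      1
add column credits_plus_2 = t['credits'] + 2:
       credits  hours  credits_plus_2
major                                
Bio        6.0     25             8.0
EE         1.0      2             3.0
Econ       6.0      1             8.0
Finally, value at position 2, column 'credits_plus_2' = 8.0.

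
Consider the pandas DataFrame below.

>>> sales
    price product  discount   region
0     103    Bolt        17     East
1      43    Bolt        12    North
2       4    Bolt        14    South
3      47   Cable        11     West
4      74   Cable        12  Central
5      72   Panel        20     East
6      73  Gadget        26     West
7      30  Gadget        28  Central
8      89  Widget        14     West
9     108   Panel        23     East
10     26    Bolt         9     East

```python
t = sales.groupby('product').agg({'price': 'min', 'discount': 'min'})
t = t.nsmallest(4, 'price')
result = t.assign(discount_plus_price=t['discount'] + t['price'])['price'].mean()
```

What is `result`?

group by product: min(price), min(discount):
         price  discount
product                 
Bolt         4         9
Cable       47        11
Gadget      30        26
Panel       72        20
Widget      89        14
take 4 rows with smallest price:
         price  discount
product                 
Bolt         4         9
Gadget      30        26
Cable       47        11
Panel       72        20
add column discount_plus_price = t['discount'] + t['price']:
         price  discount  discount_plus_price
product                                      
Bolt         4         9                   13
Gadget      30        26                   56
Cable       47        11                   58
Panel       72        20                   92
Reading off the mean of column 'price', we get 38.25.

38.25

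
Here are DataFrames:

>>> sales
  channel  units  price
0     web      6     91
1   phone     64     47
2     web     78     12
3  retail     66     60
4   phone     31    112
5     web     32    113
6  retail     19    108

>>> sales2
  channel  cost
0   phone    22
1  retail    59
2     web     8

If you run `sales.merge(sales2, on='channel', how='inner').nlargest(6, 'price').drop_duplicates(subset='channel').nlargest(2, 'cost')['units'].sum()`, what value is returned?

50

merge on 'channel' (how='inner') → 7 rows:
  channel  units  price  cost
0     web      6     91     8
1   phone     64     47    22
2     web     78     12     8
3  retail     66     60    59
4   phone     31    112    22
5     web     32    113     8
6  retail     19    108    59
take 6 rows with largest price:
  channel  units  price  cost
5     web     32    113     8
4   phone     31    112    22
6  retail     19    108    59
0     web      6     91     8
3  retail     66     60    59
1   phone     64     47    22
drop duplicate channel (keep=first):
  channel  units  price  cost
5     web     32    113     8
4   phone     31    112    22
6  retail     19    108    59
take 2 rows with largest cost:
  channel  units  price  cost
6  retail     19    108    59
4   phone     31    112    22
Finally, sum of column 'units' = 50.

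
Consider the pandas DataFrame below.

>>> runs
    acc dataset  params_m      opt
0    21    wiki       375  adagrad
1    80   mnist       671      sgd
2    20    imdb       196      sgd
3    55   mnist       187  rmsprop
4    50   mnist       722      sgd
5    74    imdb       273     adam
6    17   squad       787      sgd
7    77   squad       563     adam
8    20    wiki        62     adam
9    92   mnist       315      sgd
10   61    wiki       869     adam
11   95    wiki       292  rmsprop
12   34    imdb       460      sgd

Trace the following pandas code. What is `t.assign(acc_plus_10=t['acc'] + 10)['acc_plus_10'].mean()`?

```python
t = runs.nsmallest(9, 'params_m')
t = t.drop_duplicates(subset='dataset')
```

take 9 rows with smallest params_m:
    acc dataset  params_m      opt
8    20    wiki        62     adam
3    55   mnist       187  rmsprop
2    20    imdb       196      sgd
5    74    imdb       273     adam
11   95    wiki       292  rmsprop
9    92   mnist       315      sgd
0    21    wiki       375  adagrad
12   34    imdb       460      sgd
7    77   squad       563     adam
drop duplicate dataset (keep=first):
   acc dataset  params_m      opt
8   20    wiki        62     adam
3   55   mnist       187  rmsprop
2   20    imdb       196      sgd
7   77   squad       563     adam
add column acc_plus_10 = t['acc'] + 10:
   acc dataset  params_m      opt  acc_plus_10
8   20    wiki        62     adam           30
3   55   mnist       187  rmsprop           65
2   20    imdb       196      sgd           30
7   77   squad       563     adam           87
Hence 53.0.

53.0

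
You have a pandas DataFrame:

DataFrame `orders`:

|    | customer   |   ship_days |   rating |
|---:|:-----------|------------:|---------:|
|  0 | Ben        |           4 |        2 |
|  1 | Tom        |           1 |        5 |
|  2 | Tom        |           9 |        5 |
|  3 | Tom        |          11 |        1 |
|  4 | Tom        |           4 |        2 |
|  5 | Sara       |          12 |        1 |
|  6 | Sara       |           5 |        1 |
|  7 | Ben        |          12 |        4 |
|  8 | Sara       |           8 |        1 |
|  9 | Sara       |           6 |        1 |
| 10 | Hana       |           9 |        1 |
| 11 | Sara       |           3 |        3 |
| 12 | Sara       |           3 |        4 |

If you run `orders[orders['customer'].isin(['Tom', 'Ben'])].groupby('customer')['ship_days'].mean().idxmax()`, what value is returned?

Ben

filter rows where customer in ['Tom', 'Ben']:
  customer  ship_days  rating
0      Ben          4       2
1      Tom          1       5
2      Tom          9       5
3      Tom         11       1
4      Tom          4       2
7      Ben         12       4
group by customer, mean of ship_days:
customer
Ben    8.00
Tom    6.25
Name: ship_days, dtype: float64
Reading off the label with the largest value, we get Ben.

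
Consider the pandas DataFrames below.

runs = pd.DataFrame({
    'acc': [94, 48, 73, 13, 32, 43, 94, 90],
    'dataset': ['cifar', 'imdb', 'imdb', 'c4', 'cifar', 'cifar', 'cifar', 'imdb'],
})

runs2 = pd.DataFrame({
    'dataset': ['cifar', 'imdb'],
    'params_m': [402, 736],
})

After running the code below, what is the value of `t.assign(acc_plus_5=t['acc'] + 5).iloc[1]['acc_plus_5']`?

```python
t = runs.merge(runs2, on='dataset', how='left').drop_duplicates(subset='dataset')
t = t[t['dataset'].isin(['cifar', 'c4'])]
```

18

merge on 'dataset' (how='left') → 8 rows:
   acc dataset  params_m
0   94   cifar     402.0
1   48    imdb     736.0
2   73    imdb     736.0
3   13      c4       NaN
4   32   cifar     402.0
5   43   cifar     402.0
6   94   cifar     402.0
7   90    imdb     736.0
drop duplicate dataset (keep=first):
   acc dataset  params_m
0   94   cifar     402.0
1   48    imdb     736.0
3   13      c4       NaN
filter rows where dataset in ['cifar', 'c4']:
   acc dataset  params_m
0   94   cifar     402.0
3   13      c4       NaN
add column acc_plus_5 = t['acc'] + 5:
   acc dataset  params_m  acc_plus_5
0   94   cifar     402.0          99
3   13      c4       NaN          18
Finally, value at position 1, column 'acc_plus_5' = 18.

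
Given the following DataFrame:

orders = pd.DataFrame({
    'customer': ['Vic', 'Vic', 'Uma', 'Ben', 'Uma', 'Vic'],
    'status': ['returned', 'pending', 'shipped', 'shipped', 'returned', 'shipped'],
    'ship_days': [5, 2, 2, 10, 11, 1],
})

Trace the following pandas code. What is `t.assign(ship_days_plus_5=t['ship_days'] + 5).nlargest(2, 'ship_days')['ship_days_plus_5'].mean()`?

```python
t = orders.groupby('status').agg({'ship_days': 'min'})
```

8.5

group by status, min of ship_days:
          ship_days
status             
pending           2
returned          5
shipped           1
add column ship_days_plus_5 = t['ship_days'] + 5:
          ship_days  ship_days_plus_5
status                               
pending           2                 7
returned          5                10
shipped           1                 6
take 2 rows with largest ship_days:
          ship_days  ship_days_plus_5
status                               
returned          5                10
pending           2                 7
mean of column 'ship_days_plus_5' → 8.5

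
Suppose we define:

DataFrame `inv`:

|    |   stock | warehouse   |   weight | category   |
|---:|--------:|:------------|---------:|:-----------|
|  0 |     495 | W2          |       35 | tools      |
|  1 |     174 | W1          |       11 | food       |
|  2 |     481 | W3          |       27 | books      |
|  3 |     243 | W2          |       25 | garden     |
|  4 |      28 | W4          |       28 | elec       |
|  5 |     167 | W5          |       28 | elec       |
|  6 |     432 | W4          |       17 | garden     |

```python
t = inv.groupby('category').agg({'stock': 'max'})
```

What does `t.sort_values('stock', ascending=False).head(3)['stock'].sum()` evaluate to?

1408

group by category, max of stock:
          stock
category       
books       481
elec        167
food        174
garden      432
tools       495
sort by stock descending:
          stock
category       
tools       495
books       481
garden      432
food        174
elec        167
take first 3 rows:
          stock
category       
tools       495
books       481
garden      432
Finally, sum of column 'stock' = 1408.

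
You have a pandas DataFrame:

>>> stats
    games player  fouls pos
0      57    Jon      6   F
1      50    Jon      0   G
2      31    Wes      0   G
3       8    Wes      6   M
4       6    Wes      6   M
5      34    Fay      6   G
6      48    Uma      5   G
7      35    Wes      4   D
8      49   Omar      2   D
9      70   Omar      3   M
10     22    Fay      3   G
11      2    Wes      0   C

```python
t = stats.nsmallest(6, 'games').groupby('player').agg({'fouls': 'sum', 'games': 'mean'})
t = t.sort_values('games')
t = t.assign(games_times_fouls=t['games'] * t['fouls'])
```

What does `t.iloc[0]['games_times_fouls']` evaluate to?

141.0

take 6 rows with smallest games:
    games player  fouls pos
11      2    Wes      0   C
4       6    Wes      6   M
3       8    Wes      6   M
10     22    Fay      3   G
2      31    Wes      0   G
5      34    Fay      6   G
group by player: sum(fouls), mean(games):
        fouls  games
player              
Fay         9  28.00
Wes        12  11.75
sort by games:
        fouls  games
player              
Wes        12  11.75
Fay         9  28.00
add column games_times_fouls = t['games'] * t['fouls']:
        fouls  games  games_times_fouls
player                                 
Wes        12  11.75              141.0
Fay         9  28.00              252.0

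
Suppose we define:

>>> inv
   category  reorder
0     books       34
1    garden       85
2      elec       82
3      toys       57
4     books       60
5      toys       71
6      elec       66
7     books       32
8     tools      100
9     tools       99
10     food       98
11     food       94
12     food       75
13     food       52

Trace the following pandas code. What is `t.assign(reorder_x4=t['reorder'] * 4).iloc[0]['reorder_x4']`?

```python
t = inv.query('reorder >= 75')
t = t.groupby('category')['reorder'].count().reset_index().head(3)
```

filter rows where reorder >= 75:
   category  reorder
1    garden       85
2      elec       82
8     tools      100
9     tools       99
10     food       98
11     food       94
12     food       75
group by category, count of reorder:
category
elec      1
food      3
garden    1
tools     2
Name: reorder, dtype: int64
reset_index():
  category  reorder
0     elec        1
1     food        3
2   garden        1
3    tools        2
take first 3 rows:
  category  reorder
0     elec        1
1     food        3
2   garden        1
add column reorder_x4 = t['reorder'] * 4:
  category  reorder  reorder_x4
0     elec        1           4
1     food        3          12
2   garden        1           4
value at position 0, column 'reorder_x4' → 4

4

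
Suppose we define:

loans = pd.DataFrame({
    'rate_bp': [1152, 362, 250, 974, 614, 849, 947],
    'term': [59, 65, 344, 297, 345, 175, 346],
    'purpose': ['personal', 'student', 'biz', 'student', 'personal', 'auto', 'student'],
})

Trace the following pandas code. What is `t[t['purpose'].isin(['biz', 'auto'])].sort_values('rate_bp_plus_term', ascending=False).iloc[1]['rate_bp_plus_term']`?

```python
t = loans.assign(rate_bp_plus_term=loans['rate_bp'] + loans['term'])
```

add column rate_bp_plus_term = loans['rate_bp'] + loans['term']:
   rate_bp  term   purpose  rate_bp_plus_term
0     1152    59  personal               1211
1      362    65   student                427
2      250   344       biz                594
3      974   297   student               1271
4      614   345  personal                959
5      849   175      auto               1024
6      947   346   student               1293
filter rows where purpose in ['biz', 'auto']:
   rate_bp  term purpose  rate_bp_plus_term
2      250   344     biz                594
5      849   175    auto               1024
sort by rate_bp_plus_term descending:
   rate_bp  term purpose  rate_bp_plus_term
5      849   175    auto               1024
2      250   344     biz                594

594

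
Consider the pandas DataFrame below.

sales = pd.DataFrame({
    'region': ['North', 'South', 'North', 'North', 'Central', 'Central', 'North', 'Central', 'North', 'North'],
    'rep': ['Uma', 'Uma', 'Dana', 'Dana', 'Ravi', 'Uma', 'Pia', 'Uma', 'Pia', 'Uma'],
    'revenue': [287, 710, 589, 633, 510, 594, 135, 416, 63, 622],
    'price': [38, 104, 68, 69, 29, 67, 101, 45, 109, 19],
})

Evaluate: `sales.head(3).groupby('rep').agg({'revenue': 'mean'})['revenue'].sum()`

take first 3 rows:
  region   rep  revenue  price
0  North   Uma      287     38
1  South   Uma      710    104
2  North  Dana      589     68
group by rep, mean of revenue:
      revenue
rep          
Dana    589.0
Uma     498.5
Finally, sum of column 'revenue' = 1087.5.

1087.5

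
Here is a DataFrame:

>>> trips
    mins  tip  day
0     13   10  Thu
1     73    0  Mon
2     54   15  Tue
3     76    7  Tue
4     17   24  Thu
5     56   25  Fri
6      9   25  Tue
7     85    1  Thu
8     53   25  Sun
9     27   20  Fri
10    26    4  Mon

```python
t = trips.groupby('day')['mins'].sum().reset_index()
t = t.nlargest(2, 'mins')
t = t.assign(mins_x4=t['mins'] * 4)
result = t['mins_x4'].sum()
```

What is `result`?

1016

group by day, sum of mins:
day
Fri     83
Mon     99
Sun     53
Thu    115
Tue    139
Name: mins, dtype: int64
reset_index():
   day  mins
0  Fri    83
1  Mon    99
2  Sun    53
3  Thu   115
4  Tue   139
take 2 rows with largest mins:
   day  mins
4  Tue   139
3  Thu   115
add column mins_x4 = t['mins'] * 4:
   day  mins  mins_x4
4  Tue   139      556
3  Thu   115      460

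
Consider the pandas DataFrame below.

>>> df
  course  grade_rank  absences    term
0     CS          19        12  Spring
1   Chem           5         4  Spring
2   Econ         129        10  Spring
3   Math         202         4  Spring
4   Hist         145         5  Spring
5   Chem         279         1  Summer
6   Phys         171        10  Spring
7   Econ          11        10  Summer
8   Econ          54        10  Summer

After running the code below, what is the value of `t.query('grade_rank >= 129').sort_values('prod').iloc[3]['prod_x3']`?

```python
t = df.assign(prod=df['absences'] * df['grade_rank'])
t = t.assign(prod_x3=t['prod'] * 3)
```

3870

add column prod = df['absences'] * df['grade_rank']:
  course  grade_rank  absences    term  prod
0     CS          19        12  Spring   228
1   Chem           5         4  Spring    20
2   Econ         129        10  Spring  1290
3   Math         202         4  Spring   808
4   Hist         145         5  Spring   725
5   Chem         279         1  Summer   279
6   Phys         171        10  Spring  1710
7   Econ          11        10  Summer   110
8   Econ          54        10  Summer   540
add column prod_x3 = t['prod'] * 3:
  course  grade_rank  absences    term  prod  prod_x3
0     CS          19        12  Spring   228      684
1   Chem           5         4  Spring    20       60
2   Econ         129        10  Spring  1290     3870
3   Math         202         4  Spring   808     2424
4   Hist         145         5  Spring   725     2175
5   Chem         279         1  Summer   279      837
6   Phys         171        10  Spring  1710     5130
7   Econ          11        10  Summer   110      330
8   Econ          54        10  Summer   540     1620
filter rows where grade_rank >= 129:
  course  grade_rank  absences    term  prod  prod_x3
2   Econ         129        10  Spring  1290     3870
3   Math         202         4  Spring   808     2424
4   Hist         145         5  Spring   725     2175
5   Chem         279         1  Summer   279      837
6   Phys         171        10  Spring  1710     5130
sort by prod:
  course  grade_rank  absences    term  prod  prod_x3
5   Chem         279         1  Summer   279      837
4   Hist         145         5  Spring   725     2175
3   Math         202         4  Spring   808     2424
2   Econ         129        10  Spring  1290     3870
6   Phys         171        10  Spring  1710     5130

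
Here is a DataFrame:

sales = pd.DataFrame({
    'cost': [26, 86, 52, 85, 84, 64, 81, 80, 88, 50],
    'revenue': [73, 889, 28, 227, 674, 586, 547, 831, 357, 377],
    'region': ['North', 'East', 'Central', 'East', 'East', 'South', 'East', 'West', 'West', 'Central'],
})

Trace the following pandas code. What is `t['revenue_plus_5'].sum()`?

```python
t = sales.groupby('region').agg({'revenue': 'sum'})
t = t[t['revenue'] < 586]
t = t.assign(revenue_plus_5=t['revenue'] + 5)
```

group by region, sum of revenue:
         revenue
region          
Central      405
East        2337
North         73
South        586
West        1188
filter rows where revenue < 586:
         revenue
region          
Central      405
North         73
add column revenue_plus_5 = t['revenue'] + 5:
         revenue  revenue_plus_5
region                          
Central      405             410
North         73              78

488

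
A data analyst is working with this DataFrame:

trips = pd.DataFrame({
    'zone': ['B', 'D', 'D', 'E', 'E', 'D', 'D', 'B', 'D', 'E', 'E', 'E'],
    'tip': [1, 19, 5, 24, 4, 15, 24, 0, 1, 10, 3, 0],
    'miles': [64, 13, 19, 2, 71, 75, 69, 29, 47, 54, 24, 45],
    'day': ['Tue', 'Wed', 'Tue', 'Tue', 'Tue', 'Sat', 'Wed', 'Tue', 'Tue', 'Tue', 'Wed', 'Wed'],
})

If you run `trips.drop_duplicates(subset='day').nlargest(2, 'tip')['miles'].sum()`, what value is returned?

88

drop duplicate day (keep=first):
  zone  tip  miles  day
0    B    1     64  Tue
1    D   19     13  Wed
5    D   15     75  Sat
take 2 rows with largest tip:
  zone  tip  miles  day
1    D   19     13  Wed
5    D   15     75  Sat
Finally, sum of column 'miles' = 88.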